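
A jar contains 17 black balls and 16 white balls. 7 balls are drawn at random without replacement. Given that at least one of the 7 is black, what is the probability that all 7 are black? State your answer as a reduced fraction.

Work in counts. Selections with at least one black: C(33,7) − C(16,7) = 4272048 − 11440 = 4260608.
Of those, selections where all 7 are black: C(17,7) = 19448.
Conditional probability = 19448/4260608 = 13/2848.

13/2848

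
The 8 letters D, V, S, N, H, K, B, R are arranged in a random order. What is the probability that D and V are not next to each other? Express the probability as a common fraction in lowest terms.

3/4

There are 8! = 40320 arrangements.
Arrangements with D and V adjacent: 2·7! = 10080.
So not adjacent: 40320 − 10080 = 30240, probability 30240/40320 = 3/4.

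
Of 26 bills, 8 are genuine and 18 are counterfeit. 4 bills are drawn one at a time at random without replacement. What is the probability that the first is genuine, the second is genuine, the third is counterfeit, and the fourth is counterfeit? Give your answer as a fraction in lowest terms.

Multiply the conditional probabilities at each draw: 8/26 · 7/25 · 18/24 · 17/23 = 17136/358800 = 357/7475.

357/7475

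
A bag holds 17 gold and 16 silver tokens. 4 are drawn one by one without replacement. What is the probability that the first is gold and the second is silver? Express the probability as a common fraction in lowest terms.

Multiply the conditional probabilities at each draw: 17/33 · 16/32 = 272/1056 = 17/66.

17/66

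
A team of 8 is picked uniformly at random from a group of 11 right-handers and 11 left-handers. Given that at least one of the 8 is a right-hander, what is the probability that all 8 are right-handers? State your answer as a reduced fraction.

Work in counts. Selections with at least one right-hander: C(22,8) − C(11,8) = 319770 − 165 = 319605.
Of those, selections where all 8 are right-handers: C(11,8) = 165.
Conditional probability = 165/319605 = 1/1937.

1/1937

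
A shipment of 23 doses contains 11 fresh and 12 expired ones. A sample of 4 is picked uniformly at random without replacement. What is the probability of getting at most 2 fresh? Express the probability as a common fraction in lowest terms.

Total selections: C(23,4) = 8855.
Count the complement (more than 2 fresh): C(11,3)·C(12,1) + C(11,4)·C(12,0) = 1980 + 330 = 2310.
Probability = 1 − 2310/8855 = 6545/8855 = 17/23.

17/23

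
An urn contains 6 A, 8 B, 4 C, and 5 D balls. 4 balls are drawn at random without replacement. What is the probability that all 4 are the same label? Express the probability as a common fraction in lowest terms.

13/1265

There are C(23,4) = 8855 ways to draw 4 balls.
All same label: C(6,4) + C(8,4) + C(4,4) + C(5,4) = 15 + 70 + 1 + 5 = 91.
Probability = 91/8855 = 13/1265.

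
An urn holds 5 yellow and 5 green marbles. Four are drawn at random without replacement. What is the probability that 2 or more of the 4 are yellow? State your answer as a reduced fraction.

31/42

Total selections: C(10,4) = 210.
Count the complement (fewer than 2 yellow): C(5,0)·C(5,4) + C(5,1)·C(5,3) = 5 + 50 = 55.
Probability = 1 − 55/210 = 155/210 = 31/42.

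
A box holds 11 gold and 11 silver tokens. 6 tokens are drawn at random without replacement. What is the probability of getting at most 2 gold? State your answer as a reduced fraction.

Total selections: C(22,6) = 74613.
Favorable selections (at most 2 gold): C(11,0)·C(11,6) + C(11,1)·C(11,5) + C(11,2)·C(11,4) = 462 + 5082 + 18150 = 23694.
Probability = 23694/74613 = 718/2261.

718/2261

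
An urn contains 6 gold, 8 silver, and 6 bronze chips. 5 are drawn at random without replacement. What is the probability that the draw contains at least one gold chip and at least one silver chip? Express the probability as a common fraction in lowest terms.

There are C(20,5) = 15504 possible draws.
By inclusion-exclusion on the complements, draws missing all gold or all silver: C(14,5) + C(12,5) − C(6,5) = 2002 + 792 − 6 = 2788.
So draws with at least one of each: 15504 − 2788 = 12716, probability 12716/15504 = 187/228.

187/228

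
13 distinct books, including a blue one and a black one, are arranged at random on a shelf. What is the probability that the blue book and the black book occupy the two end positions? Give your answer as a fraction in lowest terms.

There are 13! = 6227020800 arrangements.
Place the blue book and the black book at the ends in 2 ways, arrange the remaining 11 in 11! = 39916800 ways: 2·39916800 = 79833600.
Probability = 79833600/6227020800 = 1/78.

1/78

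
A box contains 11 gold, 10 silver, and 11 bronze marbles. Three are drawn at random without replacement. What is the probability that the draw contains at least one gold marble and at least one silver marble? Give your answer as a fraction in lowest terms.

451/992

There are C(32,3) = 4960 possible draws.
By inclusion-exclusion on the complements, draws missing all gold or all silver: C(21,3) + C(22,3) − C(11,3) = 1330 + 1540 − 165 = 2705.
So draws with at least one of each: 4960 − 2705 = 2255, probability 2255/4960 = 451/992.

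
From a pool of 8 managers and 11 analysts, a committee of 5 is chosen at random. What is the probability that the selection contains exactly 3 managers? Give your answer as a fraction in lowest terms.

Total number of selections: C(19,5) = 11628.
Selections with exactly 3 managers: choose 3 of the 8 managers and 2 of the 11 analysts, C(8,3)·C(11,2) = 56·55 = 3080.
Probability = 3080/11628 = 770/2907.

770/2907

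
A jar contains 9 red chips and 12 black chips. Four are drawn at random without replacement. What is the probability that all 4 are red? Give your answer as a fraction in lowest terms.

There are C(21,4) = 5985 possible selections.
Selections with all red: C(9,4) = 126.
Probability = 126/5985 = 2/95.

2/95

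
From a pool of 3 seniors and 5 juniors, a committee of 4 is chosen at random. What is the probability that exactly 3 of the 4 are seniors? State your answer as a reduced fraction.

1/14

Total number of selections: C(8,4) = 70.
Selections with exactly 3 seniors: choose 3 of the 3 seniors and 1 of the 5 juniors, C(3,3)·C(5,1) = 1·5 = 5.
Probability = 5/70 = 1/14.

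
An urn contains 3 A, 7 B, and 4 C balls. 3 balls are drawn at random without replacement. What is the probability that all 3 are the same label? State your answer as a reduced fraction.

There are C(14,3) = 364 ways to draw 3 balls.
All same label: C(3,3) + C(7,3) + C(4,3) = 1 + 35 + 4 = 40.
Probability = 40/364 = 10/91.

10/91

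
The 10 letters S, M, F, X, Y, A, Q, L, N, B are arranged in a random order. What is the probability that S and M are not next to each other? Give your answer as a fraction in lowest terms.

4/5

There are 10! = 3628800 arrangements.
Arrangements with S and M adjacent: 2·9! = 725760.
So not adjacent: 3628800 − 725760 = 2903040, probability 2903040/3628800 = 4/5.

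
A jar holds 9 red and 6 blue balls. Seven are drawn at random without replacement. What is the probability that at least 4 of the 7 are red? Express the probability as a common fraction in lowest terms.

10/13

Total selections: C(15,7) = 6435.
Count the complement (fewer than 4 red): C(9,1)·C(6,6) + C(9,2)·C(6,5) + C(9,3)·C(6,4) = 9 + 216 + 1260 = 1485.
Probability = 1 − 1485/6435 = 4950/6435 = 10/13.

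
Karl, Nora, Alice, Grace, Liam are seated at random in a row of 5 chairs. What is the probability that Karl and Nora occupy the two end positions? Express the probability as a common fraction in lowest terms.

There are 5! = 120 arrangements.
Place Karl and Nora at the ends in 2 ways, arrange the remaining 3 in 3! = 6 ways: 2·6 = 12.
Probability = 12/120 = 1/10.

1/10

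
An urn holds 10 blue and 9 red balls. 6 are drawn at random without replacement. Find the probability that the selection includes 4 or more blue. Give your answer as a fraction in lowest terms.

239/646

Total selections: C(19,6) = 27132.
Favorable selections (4 or more blue): C(10,4)·C(9,2) + C(10,5)·C(9,1) + C(10,6)·C(9,0) = 7560 + 2268 + 210 = 10038.
Probability = 10038/27132 = 239/646.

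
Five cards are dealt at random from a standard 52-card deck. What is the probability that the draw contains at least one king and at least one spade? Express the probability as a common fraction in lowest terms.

229297/866320

There are C(52,5) = 2598960 possible draws.
By inclusion-exclusion on the complements, draws missing all kings or all spades: C(48,5) + C(39,5) − C(36,5) = 1712304 + 575757 − 376992 = 1911069.
So draws with at least one of each: 2598960 − 1911069 = 687891, probability 687891/2598960 = 229297/866320.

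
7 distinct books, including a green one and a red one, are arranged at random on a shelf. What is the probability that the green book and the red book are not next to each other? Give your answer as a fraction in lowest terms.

There are 7! = 5040 arrangements.
Arrangements with the green book and the red book adjacent: 2·6! = 1440.
So not adjacent: 5040 − 1440 = 3600, probability 3600/5040 = 5/7.

5/7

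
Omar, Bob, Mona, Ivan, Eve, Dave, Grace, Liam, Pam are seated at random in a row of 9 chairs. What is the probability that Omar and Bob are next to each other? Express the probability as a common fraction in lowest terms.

2/9

There are 9! = 362880 arrangements.
Treat Omar and Bob as a block: 8! arrangements of the blocks × 2 orders within the block = 2·40320 = 80640.
Probability = 80640/362880 = 2/9.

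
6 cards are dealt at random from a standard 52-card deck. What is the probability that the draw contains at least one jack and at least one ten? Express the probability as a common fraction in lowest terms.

There are C(52,6) = 20358520 possible draws.
By inclusion-exclusion on the complements, draws missing all jacks or all tens: C(48,6) + C(48,6) − C(44,6) = 12271512 + 12271512 − 7059052 = 17483972.
So draws with at least one of each: 20358520 − 17483972 = 2874548, probability 2874548/20358520 = 718637/5089630.

718637/5089630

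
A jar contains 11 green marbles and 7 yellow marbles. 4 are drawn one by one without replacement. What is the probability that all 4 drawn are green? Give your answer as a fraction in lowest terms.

11/102

Multiply the conditional probabilities at each draw: 11/18 · 10/17 · 9/16 · 8/15 = 7920/73440 = 11/102.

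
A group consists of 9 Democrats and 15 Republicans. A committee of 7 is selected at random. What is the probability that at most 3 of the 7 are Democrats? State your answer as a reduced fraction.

3809/4807

Total selections: C(24,7) = 346104.
Favorable selections (at most 3 Democrats): C(9,0)·C(15,7) + C(9,1)·C(15,6) + C(9,2)·C(15,5) + C(9,3)·C(15,4) = 6435 + 45045 + 108108 + 114660 = 274248.
Probability = 274248/346104 = 3809/4807.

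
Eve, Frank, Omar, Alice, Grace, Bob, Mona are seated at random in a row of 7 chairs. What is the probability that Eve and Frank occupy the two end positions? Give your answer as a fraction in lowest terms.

1/21

There are 7! = 5040 arrangements.
Place Eve and Frank at the ends in 2 ways, arrange the remaining 5 in 5! = 120 ways: 2·120 = 240.
Probability = 240/5040 = 1/21.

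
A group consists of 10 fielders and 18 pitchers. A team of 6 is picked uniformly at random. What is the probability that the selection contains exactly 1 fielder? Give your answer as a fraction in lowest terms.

There are C(28,6) = 376740 ways to choose 6 from 28.
Selections with exactly 1 fielder: choose 1 of the 10 fielders and 5 of the 18 pitchers, C(10,1)·C(18,5) = 10·8568 = 85680.
Probability = 85680/376740 = 68/299.

68/299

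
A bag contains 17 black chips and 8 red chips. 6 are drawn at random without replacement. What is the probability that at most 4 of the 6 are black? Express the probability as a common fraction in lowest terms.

There are C(25,6) = 177100 ways to choose the 6.
Count the complement (more than 4 black): C(17,5)·C(8,1) + C(17,6)·C(8,0) = 49504 + 12376 = 61880.
Probability = 1 − 61880/177100 = 115220/177100 = 823/1265.

823/1265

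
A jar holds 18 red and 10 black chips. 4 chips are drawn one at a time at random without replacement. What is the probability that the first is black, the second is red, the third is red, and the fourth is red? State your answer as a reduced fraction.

136/1365

Multiply the conditional probabilities at each draw: 10/28 · 18/27 · 17/26 · 16/25 = 48960/491400 = 136/1365.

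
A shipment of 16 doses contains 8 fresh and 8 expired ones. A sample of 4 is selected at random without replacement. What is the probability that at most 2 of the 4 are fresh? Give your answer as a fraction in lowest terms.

There are C(16,4) = 1820 ways to choose the 4.
Count the complement (more than 2 fresh): C(8,3)·C(8,1) + C(8,4)·C(8,0) = 448 + 70 = 518.
Probability = 1 − 518/1820 = 1302/1820 = 93/130.

93/130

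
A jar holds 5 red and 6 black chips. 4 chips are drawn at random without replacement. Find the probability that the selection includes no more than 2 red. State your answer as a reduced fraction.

53/66

Total selections: C(11,4) = 330.
Count the complement (more than 2 red): C(5,3)·C(6,1) + C(5,4)·C(6,0) = 60 + 5 = 65.
Probability = 1 − 65/330 = 265/330 = 53/66.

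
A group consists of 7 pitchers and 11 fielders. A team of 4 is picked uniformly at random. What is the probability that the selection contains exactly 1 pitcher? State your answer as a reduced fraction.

Total number of selections: C(18,4) = 3060.
Selections with exactly 1 pitcher: choose 1 of the 7 pitchers and 3 of the 11 fielders, C(7,1)·C(11,3) = 7·165 = 1155.
Probability = 1155/3060 = 77/204.

77/204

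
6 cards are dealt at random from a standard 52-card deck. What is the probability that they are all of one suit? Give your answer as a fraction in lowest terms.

66/195755

There are C(52,6) = 20358520 possible 6-card hands.
Hands of one suit: 4 suits × C(13,6) = 4·1716 = 6864.
Probability = 6864/20358520 = 66/195755.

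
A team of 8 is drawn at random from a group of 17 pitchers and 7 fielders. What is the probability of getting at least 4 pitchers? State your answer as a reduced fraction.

Total selections: C(24,8) = 735471.
Count the complement (fewer than 4 pitchers): C(17,1)·C(7,7) + C(17,2)·C(7,6) + C(17,3)·C(7,5) = 17 + 952 + 14280 = 15249.
Probability = 1 − 15249/735471 = 720222/735471 = 614/627.

614/627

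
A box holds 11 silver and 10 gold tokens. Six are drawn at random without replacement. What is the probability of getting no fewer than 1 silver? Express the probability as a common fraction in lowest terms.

1287/1292

There are C(21,6) = 54264 ways to choose the 6.
The complement is all 6 are gold: C(10,6) = 210.
Probability = 1 − 210/54264 = 54054/54264 = 1287/1292.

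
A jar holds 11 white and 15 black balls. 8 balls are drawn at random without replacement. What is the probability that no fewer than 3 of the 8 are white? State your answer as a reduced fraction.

1692/2185

Total selections: C(26,8) = 1562275.
Count the complement (fewer than 3 white): C(11,0)·C(15,8) + C(11,1)·C(15,7) + C(11,2)·C(15,6) = 6435 + 70785 + 275275 = 352495.
Probability = 1 − 352495/1562275 = 1209780/1562275 = 1692/2185.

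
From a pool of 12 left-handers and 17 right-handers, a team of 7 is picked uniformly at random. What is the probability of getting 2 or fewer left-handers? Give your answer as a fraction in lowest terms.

11084/30015

Total selections: C(29,7) = 1560780.
Favorable selections (2 or fewer left-handers): C(12,0)·C(17,7) + C(12,1)·C(17,6) + C(12,2)·C(17,5) = 19448 + 148512 + 408408 = 576368.
Probability = 576368/1560780 = 11084/30015.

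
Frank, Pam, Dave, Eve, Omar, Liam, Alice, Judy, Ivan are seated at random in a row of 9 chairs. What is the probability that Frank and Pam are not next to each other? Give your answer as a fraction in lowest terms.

7/9

There are 9! = 362880 arrangements.
Arrangements with Frank and Pam adjacent: 2·8! = 80640.
So not adjacent: 362880 − 80640 = 282240, probability 282240/362880 = 7/9.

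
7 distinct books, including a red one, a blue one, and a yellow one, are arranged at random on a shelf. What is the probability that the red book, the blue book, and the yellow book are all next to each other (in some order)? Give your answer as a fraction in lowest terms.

There are 7! = 5040 arrangements.
Treat the three as one block: 5! placements × 3! orders within the block = 120·6 = 720.
Probability = 720/5040 = 1/7.

1/7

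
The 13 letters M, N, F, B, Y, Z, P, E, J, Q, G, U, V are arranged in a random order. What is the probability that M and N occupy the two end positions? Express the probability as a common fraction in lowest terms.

There are 13! = 6227020800 arrangements.
Place M and N at the ends in 2 ways, arrange the remaining 11 in 11! = 39916800 ways: 2·39916800 = 79833600.
Probability = 79833600/6227020800 = 1/78.

1/78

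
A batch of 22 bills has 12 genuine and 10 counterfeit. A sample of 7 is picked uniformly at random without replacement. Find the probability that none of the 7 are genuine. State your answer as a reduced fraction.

There are C(22,7) = 170544 possible selections.
Selections with no genuine (all counterfeit): C(10,7) = 120.
Probability = 120/170544 = 5/7106.

5/7106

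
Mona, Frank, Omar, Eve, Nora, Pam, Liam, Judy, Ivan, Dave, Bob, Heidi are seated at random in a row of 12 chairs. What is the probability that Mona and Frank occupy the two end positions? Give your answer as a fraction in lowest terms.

1/66

There are 12! = 479001600 arrangements.
Place Mona and Frank at the ends in 2 ways, arrange the remaining 10 in 10! = 3628800 ways: 2·3628800 = 7257600.
Probability = 7257600/479001600 = 1/66.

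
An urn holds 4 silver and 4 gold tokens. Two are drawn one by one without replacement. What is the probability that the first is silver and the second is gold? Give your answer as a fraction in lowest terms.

2/7

Multiply the conditional probabilities at each draw: 4/8 · 4/7 = 16/56 = 2/7.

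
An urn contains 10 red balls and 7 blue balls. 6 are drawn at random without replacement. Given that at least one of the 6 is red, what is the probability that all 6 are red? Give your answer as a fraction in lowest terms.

Work in counts. Selections with at least one red: C(17,6) − C(7,6) = 12376 − 7 = 12369.
Of those, selections where all 6 are red: C(10,6) = 210.
Conditional probability = 210/12369 = 10/589.

10/589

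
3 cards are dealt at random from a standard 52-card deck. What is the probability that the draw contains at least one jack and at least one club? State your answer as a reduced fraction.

There are C(52,3) = 22100 possible draws.
By inclusion-exclusion on the complements, draws missing all jacks or all clubs: C(48,3) + C(39,3) − C(36,3) = 17296 + 9139 − 7140 = 19295.
So draws with at least one of each: 22100 − 19295 = 2805, probability 2805/22100 = 33/260.

33/260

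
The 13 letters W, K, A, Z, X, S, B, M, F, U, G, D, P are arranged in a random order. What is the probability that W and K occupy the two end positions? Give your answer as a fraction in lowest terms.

1/78

There are 13! = 6227020800 arrangements.
Place W and K at the ends in 2 ways, arrange the remaining 11 in 11! = 39916800 ways: 2·39916800 = 79833600.
Probability = 79833600/6227020800 = 1/78.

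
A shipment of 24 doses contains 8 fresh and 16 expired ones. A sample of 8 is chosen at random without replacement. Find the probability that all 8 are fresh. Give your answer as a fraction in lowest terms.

There are C(24,8) = 735471 possible selections.
Selections with all fresh: C(8,8) = 1.
Probability = 1/735471.

1/735471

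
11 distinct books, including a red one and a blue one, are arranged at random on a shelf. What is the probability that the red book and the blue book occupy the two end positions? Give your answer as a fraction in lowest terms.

1/55

There are 11! = 39916800 arrangements.
Place the red book and the blue book at the ends in 2 ways, arrange the remaining 9 in 9! = 362880 ways: 2·362880 = 725760.
Probability = 725760/39916800 = 1/55.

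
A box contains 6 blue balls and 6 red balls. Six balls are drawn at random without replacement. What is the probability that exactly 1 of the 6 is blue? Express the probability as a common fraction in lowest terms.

3/77

There are C(12,6) = 924 ways to choose 6 from 12.
Selections with exactly 1 blue: choose 1 of the 6 blue and 5 of the 6 red, C(6,1)·C(6,5) = 6·6 = 36.
Probability = 36/924 = 3/77.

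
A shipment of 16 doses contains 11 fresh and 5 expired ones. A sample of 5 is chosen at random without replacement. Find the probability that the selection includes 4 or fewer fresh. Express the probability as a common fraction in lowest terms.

Total selections: C(16,5) = 4368.
Favorable selections (4 or fewer fresh): C(11,0)·C(5,5) + C(11,1)·C(5,4) + C(11,2)·C(5,3) + C(11,3)·C(5,2) + C(11,4)·C(5,1) = 1 + 55 + 550 + 1650 + 1650 = 3906.
Probability = 3906/4368 = 93/104.

93/104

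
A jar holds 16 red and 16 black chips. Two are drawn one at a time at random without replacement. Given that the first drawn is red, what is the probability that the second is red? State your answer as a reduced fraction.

15/31

After removing one red, 31 remain: 15 red and 16 black.
So the probability the next is red is 15/31.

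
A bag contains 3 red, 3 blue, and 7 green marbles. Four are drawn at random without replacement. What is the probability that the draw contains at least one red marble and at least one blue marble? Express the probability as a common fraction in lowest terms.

6/13

There are C(13,4) = 715 possible draws.
By inclusion-exclusion on the complements, draws missing all red or all blue: C(10,4) + C(10,4) − C(7,4) = 210 + 210 − 35 = 385.
So draws with at least one of each: 715 − 385 = 330, probability 330/715 = 6/13.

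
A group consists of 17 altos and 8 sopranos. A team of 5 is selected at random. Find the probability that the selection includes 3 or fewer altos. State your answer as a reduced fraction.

There are C(25,5) = 53130 ways to choose the 5.
Count the complement (more than 3 altos): C(17,4)·C(8,1) + C(17,5)·C(8,0) = 19040 + 6188 = 25228.
Probability = 1 − 25228/53130 = 27902/53130 = 1993/3795.

1993/3795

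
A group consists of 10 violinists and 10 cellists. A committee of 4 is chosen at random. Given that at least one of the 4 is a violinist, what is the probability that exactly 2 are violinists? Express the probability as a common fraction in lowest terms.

45/103

Work in counts. Selections with at least one violinist: C(20,4) − C(10,4) = 4845 − 210 = 4635.
Of those, selections where exactly 2 are violinists: C(10,2)·C(10,2) = 45·45 = 2025.
Conditional probability = 2025/4635 = 45/103.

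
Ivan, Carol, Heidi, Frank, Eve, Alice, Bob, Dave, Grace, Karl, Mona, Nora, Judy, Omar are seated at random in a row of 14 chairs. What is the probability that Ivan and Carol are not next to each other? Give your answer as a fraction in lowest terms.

6/7

There are 14! = 87178291200 arrangements.
Arrangements with Ivan and Carol adjacent: 2·13! = 12454041600.
So not adjacent: 87178291200 − 12454041600 = 74724249600, probability 74724249600/87178291200 = 6/7.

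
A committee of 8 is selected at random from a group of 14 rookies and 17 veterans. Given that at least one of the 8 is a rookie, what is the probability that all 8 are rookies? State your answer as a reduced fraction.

Work in counts. Selections with at least one rookie: C(31,8) − C(17,8) = 7888725 − 24310 = 7864415.
Of those, selections where all 8 are rookies: C(14,8) = 3003.
Conditional probability = 3003/7864415 = 231/604955.

231/604955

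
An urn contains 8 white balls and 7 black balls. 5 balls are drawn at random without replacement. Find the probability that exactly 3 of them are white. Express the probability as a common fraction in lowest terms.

56/143

The sample space is all 5-subsets of the 15: C(15,5) = 3003.
Selections with exactly 3 white: choose 3 of the 8 white and 2 of the 7 black, C(8,3)·C(7,2) = 56·21 = 1176.
Probability = 1176/3003 = 56/143.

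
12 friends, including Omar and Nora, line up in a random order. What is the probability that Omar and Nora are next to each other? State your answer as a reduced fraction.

1/6

There are 12! = 479001600 arrangements.
Treat Omar and Nora as a block: 11! arrangements of the blocks × 2 orders within the block = 2·39916800 = 79833600.
Probability = 79833600/479001600 = 1/6.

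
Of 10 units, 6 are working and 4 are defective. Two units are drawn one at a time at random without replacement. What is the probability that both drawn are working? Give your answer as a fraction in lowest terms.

1/3

Multiply the conditional probabilities at each draw: 6/10 · 5/9 = 30/90 = 1/3.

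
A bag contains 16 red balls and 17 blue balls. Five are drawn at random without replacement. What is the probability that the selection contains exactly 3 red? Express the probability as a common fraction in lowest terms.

9520/29667

There are C(33,5) = 237336 ways to choose 5 from 33.
Selections with exactly 3 red: choose 3 of the 16 red and 2 of the 17 blue, C(16,3)·C(17,2) = 560·136 = 76160.
Probability = 76160/237336 = 9520/29667.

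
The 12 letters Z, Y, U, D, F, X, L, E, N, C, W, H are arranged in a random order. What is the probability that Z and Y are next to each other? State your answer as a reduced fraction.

1/6

There are 12! = 479001600 arrangements.
Treat Z and Y as a block: 11! arrangements of the blocks × 2 orders within the block = 2·39916800 = 79833600.
Probability = 79833600/479001600 = 1/6.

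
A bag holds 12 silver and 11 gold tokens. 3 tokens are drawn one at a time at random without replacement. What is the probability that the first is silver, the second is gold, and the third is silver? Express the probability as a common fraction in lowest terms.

Multiply the conditional probabilities at each draw: 12/23 · 11/22 · 11/21 = 1452/10626 = 22/161.

22/161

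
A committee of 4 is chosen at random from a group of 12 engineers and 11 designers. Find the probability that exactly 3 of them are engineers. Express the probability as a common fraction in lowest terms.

44/161

Total number of selections: C(23,4) = 8855.
Selections with exactly 3 engineers: choose 3 of the 12 engineers and 1 of the 11 designers, C(12,3)·C(11,1) = 220·11 = 2420.
Probability = 2420/8855 = 44/161.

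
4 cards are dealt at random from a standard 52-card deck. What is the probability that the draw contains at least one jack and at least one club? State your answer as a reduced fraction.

52799/270725

There are C(52,4) = 270725 possible draws.
By inclusion-exclusion on the complements, draws missing all jacks or all clubs: C(48,4) + C(39,4) − C(36,4) = 194580 + 82251 − 58905 = 217926.
So draws with at least one of each: 270725 − 217926 = 52799, probability 52799/270725.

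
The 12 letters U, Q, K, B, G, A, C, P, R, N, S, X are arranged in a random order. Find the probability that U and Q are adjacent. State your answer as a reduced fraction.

1/6

There are 12! = 479001600 arrangements.
Treat U and Q as a block: 11! arrangements of the blocks × 2 orders within the block = 2·39916800 = 79833600.
Probability = 79833600/479001600 = 1/6.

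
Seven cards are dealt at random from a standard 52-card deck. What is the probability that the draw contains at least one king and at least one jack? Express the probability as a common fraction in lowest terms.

3105873/16723070

There are C(52,7) = 133784560 possible draws.
By inclusion-exclusion on the complements, draws missing all kings or all jacks: C(48,7) + C(48,7) − C(44,7) = 73629072 + 73629072 − 38320568 = 108937576.
So draws with at least one of each: 133784560 − 108937576 = 24846984, probability 24846984/133784560 = 3105873/16723070.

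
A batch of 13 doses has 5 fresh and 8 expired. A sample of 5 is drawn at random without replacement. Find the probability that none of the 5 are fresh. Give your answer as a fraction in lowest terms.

There are C(13,5) = 1287 possible selections.
Selections with no fresh (all expired): C(8,5) = 56.
Probability = 56/1287.

56/1287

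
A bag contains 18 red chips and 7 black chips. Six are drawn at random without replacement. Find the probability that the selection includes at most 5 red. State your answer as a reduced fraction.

5662/6325

There are C(25,6) = 177100 ways to choose the 6.
The complement is exactly 6 red: C(18,6)·C(7,0) = 18564.
Probability = 1 − 18564/177100 = 158536/177100 = 5662/6325.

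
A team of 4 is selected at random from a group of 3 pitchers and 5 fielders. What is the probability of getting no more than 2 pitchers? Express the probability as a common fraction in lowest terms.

13/14

Total selections: C(8,4) = 70.
The complement is exactly 3 pitchers: C(3,3)·C(5,1) = 5.
Probability = 1 − 5/70 = 65/70 = 13/14.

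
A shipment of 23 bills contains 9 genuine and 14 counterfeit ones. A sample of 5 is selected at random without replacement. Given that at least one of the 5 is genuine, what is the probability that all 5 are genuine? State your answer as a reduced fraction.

6/1507

Work in counts. Selections with at least one genuine: C(23,5) − C(14,5) = 33649 − 2002 = 31647.
Of those, selections where all 5 are genuine: C(9,5) = 126.
Conditional probability = 126/31647 = 6/1507.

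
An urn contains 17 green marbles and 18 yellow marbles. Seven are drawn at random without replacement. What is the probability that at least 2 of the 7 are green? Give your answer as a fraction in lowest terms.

Total selections: C(35,7) = 6724520.
Favorable selections (at least 2 green): C(17,2)·C(18,5) + C(17,3)·C(18,4) + C(17,4)·C(18,3) + C(17,5)·C(18,2) + C(17,6)·C(18,1) + C(17,7)·C(18,0) = 1165248 + 2080800 + 1942080 + 946764 + 222768 + 19448 = 6377108.
Probability = 6377108/6724520 = 93781/98890.

93781/98890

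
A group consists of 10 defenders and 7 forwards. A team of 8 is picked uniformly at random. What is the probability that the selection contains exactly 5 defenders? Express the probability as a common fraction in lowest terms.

882/2431

Total number of selections: C(17,8) = 24310.
Selections with exactly 5 defenders: choose 5 of the 10 defenders and 3 of the 7 forwards, C(10,5)·C(7,3) = 252·35 = 8820.
Probability = 8820/24310 = 882/2431.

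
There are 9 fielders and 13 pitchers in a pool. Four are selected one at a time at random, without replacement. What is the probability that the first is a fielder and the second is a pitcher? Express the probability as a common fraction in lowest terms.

39/154

Multiply the conditional probabilities at each draw: 9/22 · 13/21 = 117/462 = 39/154.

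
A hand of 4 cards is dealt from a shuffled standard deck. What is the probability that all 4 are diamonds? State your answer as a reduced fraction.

11/4165

There are C(52,4) = 270725 possible 4-card hands.
Hands that are all diamonds: C(13,4) = 715.
Probability = 715/270725 = 11/4165.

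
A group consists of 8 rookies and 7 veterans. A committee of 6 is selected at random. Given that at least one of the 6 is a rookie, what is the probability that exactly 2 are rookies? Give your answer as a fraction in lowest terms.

Work in counts. Selections with at least one rookie: C(15,6) − C(7,6) = 5005 − 7 = 4998.
Of those, selections where exactly 2 are rookies: C(8,2)·C(7,4) = 28·35 = 980.
Conditional probability = 980/4998 = 10/51.

10/51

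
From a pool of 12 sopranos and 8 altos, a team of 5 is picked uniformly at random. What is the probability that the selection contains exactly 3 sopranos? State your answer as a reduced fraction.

Total number of selections: C(20,5) = 15504.
Selections with exactly 3 sopranos: choose 3 of the 12 sopranos and 2 of the 8 altos, C(12,3)·C(8,2) = 220·28 = 6160.
Probability = 6160/15504 = 385/969.

385/969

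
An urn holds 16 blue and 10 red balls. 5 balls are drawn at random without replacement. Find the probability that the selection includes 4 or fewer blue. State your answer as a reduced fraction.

There are C(26,5) = 65780 ways to choose the 5.
The complement is exactly 5 blue: C(16,5)·C(10,0) = 4368.
Probability = 1 − 4368/65780 = 61412/65780 = 1181/1265.

1181/1265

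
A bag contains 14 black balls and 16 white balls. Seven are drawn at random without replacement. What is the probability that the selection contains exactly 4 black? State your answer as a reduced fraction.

1078/3915

Total number of selections: C(30,7) = 2035800.
Selections with exactly 4 black: choose 4 of the 14 black and 3 of the 16 white, C(14,4)·C(16,3) = 1001·560 = 560560.
Probability = 560560/2035800 = 1078/3915.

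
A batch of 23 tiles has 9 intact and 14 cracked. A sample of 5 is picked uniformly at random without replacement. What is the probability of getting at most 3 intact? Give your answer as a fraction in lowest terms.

Total selections: C(23,5) = 33649.
Count the complement (more than 3 intact): C(9,4)·C(14,1) + C(9,5)·C(14,0) = 1764 + 126 = 1890.
Probability = 1 − 1890/33649 = 31759/33649 = 4537/4807.

4537/4807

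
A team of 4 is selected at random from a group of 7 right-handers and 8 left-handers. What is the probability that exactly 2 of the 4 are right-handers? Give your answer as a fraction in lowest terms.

28/65

There are C(15,4) = 1365 ways to choose 4 from 15.
Selections with exactly 2 right-handers: choose 2 of the 7 right-handers and 2 of the 8 left-handers, C(7,2)·C(8,2) = 21·28 = 588.
Probability = 588/1365 = 28/65.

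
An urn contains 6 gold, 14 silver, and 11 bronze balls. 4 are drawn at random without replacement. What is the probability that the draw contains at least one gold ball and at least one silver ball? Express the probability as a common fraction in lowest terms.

479/899

There are C(31,4) = 31465 possible draws.
By inclusion-exclusion on the complements, draws missing all gold or all silver: C(25,4) + C(17,4) − C(11,4) = 12650 + 2380 − 330 = 14700.
So draws with at least one of each: 31465 − 14700 = 16765, probability 16765/31465 = 479/899.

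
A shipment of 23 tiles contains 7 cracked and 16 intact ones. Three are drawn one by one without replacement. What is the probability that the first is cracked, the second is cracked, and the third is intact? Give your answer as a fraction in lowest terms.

16/253

Multiply the conditional probabilities at each draw: 7/23 · 6/22 · 16/21 = 672/10626 = 16/253.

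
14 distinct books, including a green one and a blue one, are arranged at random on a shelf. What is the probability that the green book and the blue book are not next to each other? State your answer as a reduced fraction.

There are 14! = 87178291200 arrangements.
Arrangements with the green book and the blue book adjacent: 2·13! = 12454041600.
So not adjacent: 87178291200 − 12454041600 = 74724249600, probability 74724249600/87178291200 = 6/7.

6/7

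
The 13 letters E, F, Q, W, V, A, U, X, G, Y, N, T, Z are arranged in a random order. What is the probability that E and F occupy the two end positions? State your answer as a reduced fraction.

There are 13! = 6227020800 arrangements.
Place E and F at the ends in 2 ways, arrange the remaining 11 in 11! = 39916800 ways: 2·39916800 = 79833600.
Probability = 79833600/6227020800 = 1/78.

1/78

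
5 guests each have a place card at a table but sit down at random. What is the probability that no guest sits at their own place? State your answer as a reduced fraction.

11/30

There are 5! = 120 seatings.
By inclusion-exclusion, seatings with no fixed points: C(5,0)·5! − C(5,1)·4! + C(5,2)·3! − C(5,3)·2! + C(5,4)·1! − C(5,5)·0! = 44.
Probability = 44/120 = 11/30.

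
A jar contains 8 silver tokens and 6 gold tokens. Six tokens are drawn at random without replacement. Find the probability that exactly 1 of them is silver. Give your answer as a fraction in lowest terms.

16/1001

Total number of selections: C(14,6) = 3003.
Selections with exactly 1 silver: choose 1 of the 8 silver and 5 of the 6 gold, C(8,1)·C(6,5) = 8·6 = 48.
Probability = 48/3003 = 16/1001.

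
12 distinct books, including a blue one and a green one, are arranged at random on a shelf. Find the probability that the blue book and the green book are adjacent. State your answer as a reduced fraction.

There are 12! = 479001600 arrangements.
Treat the blue book and the green book as a block: 11! arrangements of the blocks × 2 orders within the block = 2·39916800 = 79833600.
Probability = 79833600/479001600 = 1/6.

1/6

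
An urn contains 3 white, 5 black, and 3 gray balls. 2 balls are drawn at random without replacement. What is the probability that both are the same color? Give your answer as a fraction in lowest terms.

16/55

There are C(11,2) = 55 ways to draw 2 balls.
All same color: C(3,2) + C(5,2) + C(3,2) = 3 + 10 + 3 = 16.
Probability = 16/55.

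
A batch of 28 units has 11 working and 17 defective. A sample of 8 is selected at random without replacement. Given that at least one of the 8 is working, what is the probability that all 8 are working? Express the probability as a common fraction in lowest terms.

3/56069

Work in counts. Selections with at least one working: C(28,8) − C(17,8) = 3108105 − 24310 = 3083795.
Of those, selections where all 8 are working: C(11,8) = 165.
Conditional probability = 165/3083795 = 3/56069.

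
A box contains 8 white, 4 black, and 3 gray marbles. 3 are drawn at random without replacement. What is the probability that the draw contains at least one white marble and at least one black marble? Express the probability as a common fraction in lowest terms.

256/455

There are C(15,3) = 455 possible draws.
By inclusion-exclusion on the complements, draws missing all white or all black: C(7,3) + C(11,3) − C(3,3) = 35 + 165 − 1 = 199.
So draws with at least one of each: 455 − 199 = 256, probability 256/455.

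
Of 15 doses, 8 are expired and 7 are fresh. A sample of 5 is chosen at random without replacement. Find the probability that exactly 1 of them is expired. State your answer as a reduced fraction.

The sample space is all 5-subsets of the 15: C(15,5) = 3003.
Selections with exactly 1 expired: choose 1 of the 8 expired and 4 of the 7 fresh, C(8,1)·C(7,4) = 8·35 = 280.
Probability = 280/3003 = 40/429.

40/429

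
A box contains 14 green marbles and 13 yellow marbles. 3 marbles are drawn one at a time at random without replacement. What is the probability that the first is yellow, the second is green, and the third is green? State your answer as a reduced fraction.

91/675

Multiply the conditional probabilities at each draw: 13/27 · 14/26 · 13/25 = 2366/17550 = 91/675.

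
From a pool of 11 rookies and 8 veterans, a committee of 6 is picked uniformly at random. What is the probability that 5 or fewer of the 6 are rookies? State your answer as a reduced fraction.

635/646

Total selections: C(19,6) = 27132.
Favorable selections (5 or fewer rookies): C(11,0)·C(8,6) + C(11,1)·C(8,5) + C(11,2)·C(8,4) + C(11,3)·C(8,3) + C(11,4)·C(8,2) + C(11,5)·C(8,1) = 28 + 616 + 3850 + 9240 + 9240 + 3696 = 26670.
Probability = 26670/27132 = 635/646.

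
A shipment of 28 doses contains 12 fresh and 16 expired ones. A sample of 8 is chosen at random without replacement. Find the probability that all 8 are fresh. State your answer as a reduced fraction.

1/6279

There are C(28,8) = 3108105 possible selections.
Selections with all fresh: C(12,8) = 495.
Probability = 495/3108105 = 1/6279.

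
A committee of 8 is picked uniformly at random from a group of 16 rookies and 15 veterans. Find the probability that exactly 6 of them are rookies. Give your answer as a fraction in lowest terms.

4312/40455

There are C(31,8) = 7888725 ways to choose 8 from 31.
Selections with exactly 6 rookies: choose 6 of the 16 rookies and 2 of the 15 veterans, C(16,6)·C(15,2) = 8008·105 = 840840.
Probability = 840840/7888725 = 4312/40455.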